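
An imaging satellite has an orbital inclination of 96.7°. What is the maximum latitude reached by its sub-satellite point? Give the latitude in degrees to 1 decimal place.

83.3°

Retrograde orbit: the ground track reaches ±(180° − i) = ±(180 − 96.7) = ±83.3°.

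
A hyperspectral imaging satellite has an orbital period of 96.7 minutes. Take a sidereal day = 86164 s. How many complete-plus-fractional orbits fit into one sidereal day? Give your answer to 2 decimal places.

14.85

T = 96.7 min = 5802.0 s.
Orbits per sidereal day = 86164 / 5802.0 = 14.851.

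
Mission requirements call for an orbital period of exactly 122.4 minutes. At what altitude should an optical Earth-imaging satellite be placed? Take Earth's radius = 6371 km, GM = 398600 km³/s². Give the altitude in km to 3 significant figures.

1800 km

T = 122.4 min = 7344.0 s.
From T = 2π√(a³/μ): a = (μ T²/4π²)^(1/3) = (398600 × 7344.0² / 4π²)^(1/3) = 8166 km.
Altitude h = a − R = 8166 − 6371 = 1795 km.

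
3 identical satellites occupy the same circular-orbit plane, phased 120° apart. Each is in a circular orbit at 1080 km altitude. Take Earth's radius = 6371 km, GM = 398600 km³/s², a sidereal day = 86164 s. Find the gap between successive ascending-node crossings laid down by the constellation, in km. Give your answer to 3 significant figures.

Semi-major axis a = 6371 + 1080 = 7451 km. Period T = 2π√(a³/μ) = 2π√(7451³/398600) = 6400.8 s = 106.68 min.
Single-satellite node shift = (6400.8/86164) × 360° = 26.74°.
With 3 satellites evenly phased, successive equator crossings are 26.74/3 = 8.914° apart.
That is 8.914 × 111.2 = 991 km at the equator.

991 km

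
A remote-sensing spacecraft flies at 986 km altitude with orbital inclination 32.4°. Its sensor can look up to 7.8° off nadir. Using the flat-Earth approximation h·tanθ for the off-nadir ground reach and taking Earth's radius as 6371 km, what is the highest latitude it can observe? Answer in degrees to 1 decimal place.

33.6°

For a prograde orbit the ground track reaches latitude ±i = ±32.4°.
Sensor half-swath on the ground ≈ 986·tan(7.8°) = 135 km = 1.21° of latitude.
Maximum observable latitude ≈ 32.4 + 1.21 = 33.6°.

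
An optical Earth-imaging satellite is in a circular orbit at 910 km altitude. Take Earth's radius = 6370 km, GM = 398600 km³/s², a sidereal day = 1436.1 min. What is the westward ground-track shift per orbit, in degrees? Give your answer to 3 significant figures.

25.8°

Semi-major axis a = 6370 + 910 = 7280 km. Period T = 2π√(a³/μ) = 2π√(7280³/398600) = 6181.7 s = 103.03 min.
During one orbit Earth rotates (6181.7 / 86166) × 360° = 25.83°.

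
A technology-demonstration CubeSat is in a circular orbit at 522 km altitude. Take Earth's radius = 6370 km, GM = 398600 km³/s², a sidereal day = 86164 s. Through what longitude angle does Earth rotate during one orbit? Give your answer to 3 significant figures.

Semi-major axis a = 6370 + 522 = 6892 km. Period T = 2π√(a³/μ) = 2π√(6892³/398600) = 5694.2 s = 94.90 min.
During one orbit Earth rotates (5694.2 / 86164) × 360° = 23.79°.

23.8°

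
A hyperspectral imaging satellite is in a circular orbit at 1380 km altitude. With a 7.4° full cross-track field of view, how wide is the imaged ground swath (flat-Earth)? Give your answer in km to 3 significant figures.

Half-angle = 7.4°/2 = 3.7°.
Swath width ≈ 2h·tan(θ/2) = 2 × 1380 × tan(3.7°) = 178.5 km.

178 km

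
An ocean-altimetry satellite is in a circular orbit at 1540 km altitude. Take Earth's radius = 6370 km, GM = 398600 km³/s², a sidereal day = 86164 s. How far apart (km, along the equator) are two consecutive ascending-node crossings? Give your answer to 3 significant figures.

3250 km

Semi-major axis a = 6370 + 1540 = 7910 km. Period T = 2π√(a³/μ) = 2π√(7910³/398600) = 7001.3 s = 116.69 min.
During one orbit Earth rotates (7001.3 / 86164) × 360° = 29.25°.
At the equator that is 29.25° × (2π·6370/360) km/° = 29.25 × 111.2 = 3252 km.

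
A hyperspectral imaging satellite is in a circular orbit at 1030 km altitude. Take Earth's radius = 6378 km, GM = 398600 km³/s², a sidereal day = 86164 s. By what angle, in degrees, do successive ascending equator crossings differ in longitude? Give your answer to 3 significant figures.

Semi-major axis a = 6378 + 1030 = 7408 km. Period T = 2π√(a³/μ) = 2π√(7408³/398600) = 6345.5 s = 105.76 min.
During one orbit Earth rotates (6345.5 / 86164) × 360° = 26.51°.

26.5°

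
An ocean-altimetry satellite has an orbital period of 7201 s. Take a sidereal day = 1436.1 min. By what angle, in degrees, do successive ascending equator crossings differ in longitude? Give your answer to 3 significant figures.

During one orbit Earth rotates (7201.0 / 86166) × 360° = 30.09°.

30.1°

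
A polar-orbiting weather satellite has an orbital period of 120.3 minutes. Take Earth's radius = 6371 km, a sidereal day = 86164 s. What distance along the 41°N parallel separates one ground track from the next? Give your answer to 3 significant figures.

T = 120.3 min = 7218.0 s.
Node shift per orbit = (7218.0/86164) × 360° = 30.16°.
Equatorial spacing = 30.16 × 111.2 km/° = 3353 km.
At 41° latitude, spacing = 3353 × cos(41°) = 2531 km.

2530 km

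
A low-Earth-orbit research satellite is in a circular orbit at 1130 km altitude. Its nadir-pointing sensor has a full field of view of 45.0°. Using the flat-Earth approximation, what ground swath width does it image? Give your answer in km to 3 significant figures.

936 km

Half-angle = 45.0°/2 = 22.5°.
Swath width ≈ 2h·tan(θ/2) = 2 × 1130 × tan(22.5°) = 936.1 km.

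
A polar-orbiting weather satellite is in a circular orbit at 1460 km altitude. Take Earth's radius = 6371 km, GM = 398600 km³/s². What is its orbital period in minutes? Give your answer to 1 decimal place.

114.9 min

Semi-major axis a = 6371 + 1460 = 7831 km. Period T = 2π√(a³/μ) = 2π√(7831³/398600) = 6896.6 s = 114.94 min.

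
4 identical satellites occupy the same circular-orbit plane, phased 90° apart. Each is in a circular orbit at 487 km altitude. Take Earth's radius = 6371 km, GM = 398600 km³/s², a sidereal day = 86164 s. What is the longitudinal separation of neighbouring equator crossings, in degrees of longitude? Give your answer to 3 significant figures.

5.90°

Semi-major axis a = 6371 + 487 = 6858 km. Period T = 2π√(a³/μ) = 2π√(6858³/398600) = 5652.1 s = 94.20 min.
Single-satellite node shift = (5652.1/86164) × 360° = 23.61°.
With 4 satellites evenly phased, successive equator crossings are 23.61/4 = 5.904° apart.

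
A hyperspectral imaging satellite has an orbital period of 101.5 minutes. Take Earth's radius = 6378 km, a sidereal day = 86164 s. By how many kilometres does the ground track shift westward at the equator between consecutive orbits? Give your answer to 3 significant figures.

2830 km

T = 101.5 min = 6090.0 s.
During one orbit Earth rotates (6090.0 / 86164) × 360° = 25.44°.
At the equator that is 25.44° × (2π·6378/360) km/° = 25.44 × 111.3 = 2832 km.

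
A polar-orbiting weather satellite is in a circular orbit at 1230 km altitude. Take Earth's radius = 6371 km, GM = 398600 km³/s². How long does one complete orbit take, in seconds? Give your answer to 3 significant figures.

Semi-major axis a = 6371 + 1230 = 7601 km. Period T = 2π√(a³/μ) = 2π√(7601³/398600) = 6595.0 s = 109.92 min.

6600 seconds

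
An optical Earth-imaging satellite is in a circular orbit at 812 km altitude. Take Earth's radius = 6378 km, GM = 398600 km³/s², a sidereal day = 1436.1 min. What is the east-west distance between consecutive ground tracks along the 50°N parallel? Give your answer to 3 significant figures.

Semi-major axis a = 6378 + 812 = 7190 km. Period T = 2π√(a³/μ) = 2π√(7190³/398600) = 6067.4 s = 101.12 min.
Node shift per orbit = (6067.4/86166) × 360° = 25.35°.
Equatorial spacing = 25.35 × 111.3 km/° = 2822 km.
At 50° latitude, spacing = 2822 × cos(50°) = 1814 km.

1810 km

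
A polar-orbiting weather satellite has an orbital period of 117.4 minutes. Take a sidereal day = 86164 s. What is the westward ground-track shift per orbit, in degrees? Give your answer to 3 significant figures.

29.4°

T = 117.4 min = 7044.0 s.
During one orbit Earth rotates (7044.0 / 86164) × 360° = 29.43°.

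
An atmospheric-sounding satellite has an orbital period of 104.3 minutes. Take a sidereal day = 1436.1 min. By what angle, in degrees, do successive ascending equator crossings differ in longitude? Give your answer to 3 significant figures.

26.1°

T = 104.3 min = 6258.0 s.
During one orbit Earth rotates (6258.0 / 86166) × 360° = 26.15°.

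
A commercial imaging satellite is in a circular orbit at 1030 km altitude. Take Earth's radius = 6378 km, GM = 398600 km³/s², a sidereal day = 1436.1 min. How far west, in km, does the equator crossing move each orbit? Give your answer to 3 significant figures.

2950 km

Semi-major axis a = 6378 + 1030 = 7408 km. Period T = 2π√(a³/μ) = 2π√(7408³/398600) = 6345.5 s = 105.76 min.
During one orbit Earth rotates (6345.5 / 86166) × 360° = 26.51°.
At the equator that is 26.51° × (2π·6378/360) km/° = 26.51 × 111.3 = 2951 km.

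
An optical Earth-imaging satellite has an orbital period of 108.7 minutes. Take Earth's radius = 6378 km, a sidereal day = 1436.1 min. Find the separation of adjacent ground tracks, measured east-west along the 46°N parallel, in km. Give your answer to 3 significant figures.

2110 km

T = 108.7 min = 6522.0 s.
Node shift per orbit = (6522.0/86166) × 360° = 27.25°.
Equatorial spacing = 27.25 × 111.3 km/° = 3033 km.
At 46° latitude, spacing = 3033 × cos(46°) = 2107 km.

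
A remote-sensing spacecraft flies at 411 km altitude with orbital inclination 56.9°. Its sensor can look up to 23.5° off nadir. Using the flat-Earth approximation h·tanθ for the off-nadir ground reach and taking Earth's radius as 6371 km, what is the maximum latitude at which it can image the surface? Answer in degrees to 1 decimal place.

For a prograde orbit the ground track reaches latitude ±i = ±56.9°.
Sensor half-swath on the ground ≈ 411·tan(23.5°) = 179 km = 1.61° of latitude.
Maximum observable latitude ≈ 56.9 + 1.61 = 58.5°.

58.5°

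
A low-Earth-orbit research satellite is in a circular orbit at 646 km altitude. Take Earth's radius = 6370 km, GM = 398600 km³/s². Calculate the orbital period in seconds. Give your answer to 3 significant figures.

Semi-major axis a = 6370 + 646 = 7016 km. Period T = 2π√(a³/μ) = 2π√(7016³/398600) = 5848.5 s = 97.48 min.

5850 seconds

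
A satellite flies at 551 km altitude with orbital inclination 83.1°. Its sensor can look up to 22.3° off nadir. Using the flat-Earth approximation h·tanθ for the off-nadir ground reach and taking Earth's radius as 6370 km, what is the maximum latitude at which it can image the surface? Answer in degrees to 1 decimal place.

For a prograde orbit the ground track reaches latitude ±i = ±83.1°.
Sensor half-swath on the ground ≈ 551·tan(22.3°) = 226 km = 2.03° of latitude.
Maximum observable latitude ≈ 83.1 + 2.03 = 85.1°.

85.1°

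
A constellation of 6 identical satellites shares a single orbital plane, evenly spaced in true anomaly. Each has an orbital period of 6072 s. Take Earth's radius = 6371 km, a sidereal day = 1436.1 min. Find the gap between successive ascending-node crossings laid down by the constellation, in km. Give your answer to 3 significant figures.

470 km

Single-satellite node shift = (6072.0/86166) × 360° = 25.37°.
With 6 satellites evenly phased, successive equator crossings are 25.37/6 = 4.228° apart.
That is 4.228 × 111.2 = 470 km at the equator.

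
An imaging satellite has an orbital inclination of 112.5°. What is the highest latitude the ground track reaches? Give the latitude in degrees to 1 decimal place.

67.5°

Retrograde orbit: the ground track reaches ±(180° − i) = ±(180 − 112.5) = ±67.5°.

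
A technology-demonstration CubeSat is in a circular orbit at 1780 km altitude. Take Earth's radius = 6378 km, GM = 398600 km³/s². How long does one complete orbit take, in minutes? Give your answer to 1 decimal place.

122.2 min

Semi-major axis a = 6378 + 1780 = 8158 km. Period T = 2π√(a³/μ) = 2π√(8158³/398600) = 7333.1 s = 122.22 min.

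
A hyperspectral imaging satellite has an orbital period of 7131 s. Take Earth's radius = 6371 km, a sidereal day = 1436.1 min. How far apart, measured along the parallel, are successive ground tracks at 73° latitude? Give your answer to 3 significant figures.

969 km

Node shift per orbit = (7131.0/86166) × 360° = 29.79°.
Equatorial spacing = 29.79 × 111.2 km/° = 3313 km.
At 73° latitude, spacing = 3313 × cos(73°) = 969 km.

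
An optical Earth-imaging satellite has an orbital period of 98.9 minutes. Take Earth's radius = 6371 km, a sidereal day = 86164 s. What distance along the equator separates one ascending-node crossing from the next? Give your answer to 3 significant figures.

T = 98.9 min = 5934.0 s.
During one orbit Earth rotates (5934.0 / 86164) × 360° = 24.79°.
At the equator that is 24.79° × (2π·6371/360) km/° = 24.79 × 111.2 = 2757 km.

2760 km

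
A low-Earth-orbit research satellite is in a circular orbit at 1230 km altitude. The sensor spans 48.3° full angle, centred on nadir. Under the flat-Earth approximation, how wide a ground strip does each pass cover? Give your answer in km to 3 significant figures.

Half-angle = 48.3°/2 = 24.15°.
Swath width ≈ 2h·tan(θ/2) = 2 × 1230 × tan(24.15°) = 1103.0 km.

1100 km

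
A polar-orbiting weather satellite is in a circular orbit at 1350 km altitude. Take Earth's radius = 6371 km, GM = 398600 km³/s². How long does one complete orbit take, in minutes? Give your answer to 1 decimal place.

Semi-major axis a = 6371 + 1350 = 7721 km. Period T = 2π√(a³/μ) = 2π√(7721³/398600) = 6751.8 s = 112.53 min.

112.5 min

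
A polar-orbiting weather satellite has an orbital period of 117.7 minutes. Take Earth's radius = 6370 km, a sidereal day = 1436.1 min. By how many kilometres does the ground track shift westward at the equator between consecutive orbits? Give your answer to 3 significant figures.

3280 km

T = 117.7 min = 7062.0 s.
During one orbit Earth rotates (7062.0 / 86166) × 360° = 29.50°.
At the equator that is 29.50° × (2π·6370/360) km/° = 29.50 × 111.2 = 3280 km.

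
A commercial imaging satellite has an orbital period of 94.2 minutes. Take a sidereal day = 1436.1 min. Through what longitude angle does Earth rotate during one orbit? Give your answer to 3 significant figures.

23.6°

T = 94.2 min = 5652.0 s.
During one orbit Earth rotates (5652.0 / 86166) × 360° = 23.61°.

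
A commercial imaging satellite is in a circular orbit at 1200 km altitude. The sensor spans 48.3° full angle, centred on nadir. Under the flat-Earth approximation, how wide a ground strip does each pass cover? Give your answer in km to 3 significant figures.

1080 km

Half-angle = 48.3°/2 = 24.15°.
Swath width ≈ 2h·tan(θ/2) = 2 × 1200 × tan(24.15°) = 1076.1 km.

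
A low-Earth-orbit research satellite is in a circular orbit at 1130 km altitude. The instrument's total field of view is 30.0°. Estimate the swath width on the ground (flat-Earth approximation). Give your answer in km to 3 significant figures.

Half-angle = 30.0°/2 = 15°.
Swath width ≈ 2h·tan(θ/2) = 2 × 1130 × tan(15°) = 605.6 km.

606 km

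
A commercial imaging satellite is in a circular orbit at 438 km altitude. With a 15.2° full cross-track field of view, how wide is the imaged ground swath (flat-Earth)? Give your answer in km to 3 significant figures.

Half-angle = 15.2°/2 = 7.6°.
Swath width ≈ 2h·tan(θ/2) = 2 × 438 × tan(7.6°) = 116.9 km.

117 km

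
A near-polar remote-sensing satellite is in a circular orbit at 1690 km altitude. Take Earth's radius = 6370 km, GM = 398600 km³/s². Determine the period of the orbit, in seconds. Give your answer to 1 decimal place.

7201.3 seconds

Semi-major axis a = 6370 + 1690 = 8060 km. Period T = 2π√(a³/μ) = 2π√(8060³/398600) = 7201.3 s = 120.02 min.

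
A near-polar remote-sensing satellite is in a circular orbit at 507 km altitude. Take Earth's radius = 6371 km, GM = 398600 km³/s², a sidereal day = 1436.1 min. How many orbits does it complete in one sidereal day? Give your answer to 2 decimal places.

15.18

Semi-major axis a = 6371 + 507 = 6878 km. Period T = 2π√(a³/μ) = 2π√(6878³/398600) = 5676.8 s = 94.61 min.
Orbits per sidereal day = 86166 / 5676.8 = 15.179.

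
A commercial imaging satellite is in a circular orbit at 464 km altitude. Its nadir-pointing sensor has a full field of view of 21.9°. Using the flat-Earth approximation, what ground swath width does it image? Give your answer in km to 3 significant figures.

180 km

Half-angle = 21.9°/2 = 10.95°.
Swath width ≈ 2h·tan(θ/2) = 2 × 464 × tan(10.95°) = 179.5 km.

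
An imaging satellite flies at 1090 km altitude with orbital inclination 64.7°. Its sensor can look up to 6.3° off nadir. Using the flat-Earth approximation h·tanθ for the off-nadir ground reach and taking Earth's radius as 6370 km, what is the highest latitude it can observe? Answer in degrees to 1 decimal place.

For a prograde orbit the ground track reaches latitude ±i = ±64.7°.
Sensor half-swath on the ground ≈ 1090·tan(6.3°) = 120 km = 1.08° of latitude.
Maximum observable latitude ≈ 64.7 + 1.08 = 65.8°.

65.8°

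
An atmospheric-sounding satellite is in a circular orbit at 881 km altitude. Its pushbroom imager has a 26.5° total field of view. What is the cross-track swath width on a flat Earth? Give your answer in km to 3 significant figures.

415 km

Half-angle = 26.5°/2 = 13.25°.
Swath width ≈ 2h·tan(θ/2) = 2 × 881 × tan(13.25°) = 414.9 km.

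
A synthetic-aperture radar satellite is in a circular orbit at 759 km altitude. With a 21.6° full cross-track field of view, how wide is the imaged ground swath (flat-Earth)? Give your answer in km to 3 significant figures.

Half-angle = 21.6°/2 = 10.8°.
Swath width ≈ 2h·tan(θ/2) = 2 × 759 × tan(10.8°) = 289.6 km.

290 km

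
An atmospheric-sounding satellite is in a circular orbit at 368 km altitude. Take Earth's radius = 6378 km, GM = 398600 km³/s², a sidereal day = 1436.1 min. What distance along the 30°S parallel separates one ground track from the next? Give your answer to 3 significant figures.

Semi-major axis a = 6378 + 368 = 6746 km. Period T = 2π√(a³/μ) = 2π√(6746³/398600) = 5514.2 s = 91.90 min.
Node shift per orbit = (5514.2/86166) × 360° = 23.04°.
Equatorial spacing = 23.04 × 111.3 km/° = 2565 km.
At 30° latitude, spacing = 2565 × cos(30°) = 2221 km.

2220 km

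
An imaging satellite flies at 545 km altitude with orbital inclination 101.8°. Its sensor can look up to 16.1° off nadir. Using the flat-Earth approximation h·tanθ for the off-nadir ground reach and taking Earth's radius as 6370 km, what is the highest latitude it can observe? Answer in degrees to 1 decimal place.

79.6°

Retrograde orbit: the ground track reaches ±(180° − i) = ±(180 − 101.8) = ±78.2°.
Sensor half-swath on the ground ≈ 545·tan(16.1°) = 157 km = 1.41° of latitude.
Maximum observable latitude ≈ 78.2 + 1.41 = 79.6°.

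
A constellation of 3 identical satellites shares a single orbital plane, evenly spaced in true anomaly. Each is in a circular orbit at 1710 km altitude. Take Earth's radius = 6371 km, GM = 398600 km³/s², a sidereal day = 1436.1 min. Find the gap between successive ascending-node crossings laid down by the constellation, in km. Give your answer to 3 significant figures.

Semi-major axis a = 6371 + 1710 = 8081 km. Period T = 2π√(a³/μ) = 2π√(8081³/398600) = 7229.5 s = 120.49 min.
Single-satellite node shift = (7229.5/86166) × 360° = 30.20°.
With 3 satellites evenly phased, successive equator crossings are 30.20/3 = 10.068° apart.
That is 10.068 × 111.2 = 1120 km at the equator.

1120 km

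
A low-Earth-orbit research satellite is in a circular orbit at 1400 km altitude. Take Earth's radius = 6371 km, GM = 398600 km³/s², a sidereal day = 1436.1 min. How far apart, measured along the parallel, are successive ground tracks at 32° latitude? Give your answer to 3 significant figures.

Semi-major axis a = 6371 + 1400 = 7771 km. Period T = 2π√(a³/μ) = 2π√(7771³/398600) = 6817.5 s = 113.63 min.
Node shift per orbit = (6817.5/86166) × 360° = 28.48°.
Equatorial spacing = 28.48 × 111.2 km/° = 3167 km.
At 32° latitude, spacing = 3167 × cos(32°) = 2686 km.

2690 km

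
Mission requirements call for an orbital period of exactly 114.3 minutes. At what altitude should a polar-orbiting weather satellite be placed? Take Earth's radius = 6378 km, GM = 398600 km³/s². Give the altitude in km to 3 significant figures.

1420 km

T = 114.3 min = 6858.0 s.
From T = 2π√(a³/μ): a = (μ T²/4π²)^(1/3) = (398600 × 6858.0² / 4π²)^(1/3) = 7802 km.
Altitude h = a − R = 7802 − 6378 = 1424 km.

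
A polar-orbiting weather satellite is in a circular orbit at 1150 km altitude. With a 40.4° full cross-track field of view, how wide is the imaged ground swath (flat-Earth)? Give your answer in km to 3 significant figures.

Half-angle = 40.4°/2 = 20.2°.
Swath width ≈ 2h·tan(θ/2) = 2 × 1150 × tan(20.2°) = 846.2 km.

846 km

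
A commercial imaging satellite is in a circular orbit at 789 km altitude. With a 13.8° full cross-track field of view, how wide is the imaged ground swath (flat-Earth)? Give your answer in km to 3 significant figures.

191 km

Half-angle = 13.8°/2 = 6.9°.
Swath width ≈ 2h·tan(θ/2) = 2 × 789 × tan(6.9°) = 191.0 km.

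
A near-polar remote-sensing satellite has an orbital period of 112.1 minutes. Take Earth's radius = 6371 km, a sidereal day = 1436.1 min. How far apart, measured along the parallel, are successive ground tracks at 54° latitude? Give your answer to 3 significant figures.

1840 km

T = 112.1 min = 6726.0 s.
Node shift per orbit = (6726.0/86166) × 360° = 28.10°.
Equatorial spacing = 28.10 × 111.2 km/° = 3125 km.
At 54° latitude, spacing = 3125 × cos(54°) = 1837 km.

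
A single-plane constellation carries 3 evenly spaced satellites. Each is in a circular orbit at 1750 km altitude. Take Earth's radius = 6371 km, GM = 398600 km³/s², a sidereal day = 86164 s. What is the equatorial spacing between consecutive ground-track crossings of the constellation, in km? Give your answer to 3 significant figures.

Semi-major axis a = 6371 + 1750 = 8121 km. Period T = 2π√(a³/μ) = 2π√(8121³/398600) = 7283.3 s = 121.39 min.
Single-satellite node shift = (7283.3/86164) × 360° = 30.43°.
With 3 satellites evenly phased, successive equator crossings are 30.43/3 = 10.143° apart.
That is 10.143 × 111.2 = 1128 km at the equator.

1130 km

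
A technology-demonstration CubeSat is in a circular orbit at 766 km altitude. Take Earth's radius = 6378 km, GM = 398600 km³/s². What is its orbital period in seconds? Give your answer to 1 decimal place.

Semi-major axis a = 6378 + 766 = 7144 km. Period T = 2π√(a³/μ) = 2π√(7144³/398600) = 6009.3 s = 100.15 min.

6009.3 seconds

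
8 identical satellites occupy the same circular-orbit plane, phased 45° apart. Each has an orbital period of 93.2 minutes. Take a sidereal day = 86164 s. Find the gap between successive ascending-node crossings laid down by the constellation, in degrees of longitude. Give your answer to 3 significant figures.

T = 93.2 min = 5592.0 s.
Single-satellite node shift = (5592.0/86164) × 360° = 23.36°.
With 8 satellites evenly phased, successive equator crossings are 23.36/8 = 2.920° apart.

2.92°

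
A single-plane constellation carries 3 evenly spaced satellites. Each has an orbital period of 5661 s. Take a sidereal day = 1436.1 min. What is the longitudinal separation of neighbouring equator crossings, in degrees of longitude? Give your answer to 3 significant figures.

Single-satellite node shift = (5661.0/86166) × 360° = 23.65°.
With 3 satellites evenly phased, successive equator crossings are 23.65/3 = 7.884° apart.

7.88°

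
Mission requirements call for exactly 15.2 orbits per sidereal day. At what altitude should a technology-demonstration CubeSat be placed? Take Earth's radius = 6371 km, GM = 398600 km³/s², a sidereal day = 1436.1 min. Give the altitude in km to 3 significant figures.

Required period T = 86166 / 15.2 = 5668.8 s.
From T = 2π√(a³/μ): a = (μ T²/4π²)^(1/3) = (398600 × 5668.8² / 4π²)^(1/3) = 6872 km.
Altitude h = a − R = 6872 − 6371 = 501 km.

501 km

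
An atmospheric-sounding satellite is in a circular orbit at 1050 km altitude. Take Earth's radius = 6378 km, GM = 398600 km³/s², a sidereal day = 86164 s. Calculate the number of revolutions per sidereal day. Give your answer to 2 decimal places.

Semi-major axis a = 6378 + 1050 = 7428 km. Period T = 2π√(a³/μ) = 2π√(7428³/398600) = 6371.2 s = 106.19 min.
Orbits per sidereal day = 86164 / 6371.2 = 13.524.

13.52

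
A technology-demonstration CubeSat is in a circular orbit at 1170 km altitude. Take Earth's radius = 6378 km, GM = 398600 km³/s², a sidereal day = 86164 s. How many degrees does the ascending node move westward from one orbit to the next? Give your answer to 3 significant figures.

Semi-major axis a = 6378 + 1170 = 7548 km. Period T = 2π√(a³/μ) = 2π√(7548³/398600) = 6526.2 s = 108.77 min.
During one orbit Earth rotates (6526.2 / 86164) × 360° = 27.27°.

27.3°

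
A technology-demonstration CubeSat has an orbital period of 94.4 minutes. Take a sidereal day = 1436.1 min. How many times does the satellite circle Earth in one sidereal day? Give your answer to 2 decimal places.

15.21

T = 94.4 min = 5664.0 s.
Orbits per sidereal day = 86166 / 5664.0 = 15.213.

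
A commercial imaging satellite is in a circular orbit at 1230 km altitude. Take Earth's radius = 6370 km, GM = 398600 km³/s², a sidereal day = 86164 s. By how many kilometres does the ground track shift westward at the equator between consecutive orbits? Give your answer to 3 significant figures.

3060 km

Semi-major axis a = 6370 + 1230 = 7600 km. Period T = 2π√(a³/μ) = 2π√(7600³/398600) = 6593.7 s = 109.90 min.
During one orbit Earth rotates (6593.7 / 86164) × 360° = 27.55°.
At the equator that is 27.55° × (2π·6370/360) km/° = 27.55 × 111.2 = 3063 km.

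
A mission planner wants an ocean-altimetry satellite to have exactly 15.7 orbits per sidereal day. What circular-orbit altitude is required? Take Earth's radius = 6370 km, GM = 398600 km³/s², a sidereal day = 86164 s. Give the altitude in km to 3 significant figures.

Required period T = 86164 / 15.7 = 5488.2 s.
From T = 2π√(a³/μ): a = (μ T²/4π²)^(1/3) = (398600 × 5488.2² / 4π²)^(1/3) = 6725 km.
Altitude h = a − R = 6725 − 6370 = 355 km.

355 km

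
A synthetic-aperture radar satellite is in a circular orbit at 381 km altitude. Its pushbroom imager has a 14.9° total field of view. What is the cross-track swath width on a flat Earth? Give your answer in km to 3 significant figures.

Half-angle = 14.9°/2 = 7.45°.
Swath width ≈ 2h·tan(θ/2) = 2 × 381 × tan(7.45°) = 99.6 km.

99.6 km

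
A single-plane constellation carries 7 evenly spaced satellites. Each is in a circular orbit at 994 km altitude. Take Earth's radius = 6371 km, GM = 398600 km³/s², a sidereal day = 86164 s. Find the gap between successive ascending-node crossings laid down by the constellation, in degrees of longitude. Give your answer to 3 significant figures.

Semi-major axis a = 6371 + 994 = 7365 km. Period T = 2π√(a³/μ) = 2π√(7365³/398600) = 6290.3 s = 104.84 min.
Single-satellite node shift = (6290.3/86164) × 360° = 26.28°.
With 7 satellites evenly phased, successive equator crossings are 26.28/7 = 3.754° apart.

3.75°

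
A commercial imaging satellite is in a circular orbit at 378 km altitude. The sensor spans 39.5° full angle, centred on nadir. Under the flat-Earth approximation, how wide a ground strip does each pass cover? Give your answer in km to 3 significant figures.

271 km

Half-angle = 39.5°/2 = 19.75°.
Swath width ≈ 2h·tan(θ/2) = 2 × 378 × tan(19.75°) = 271.4 km.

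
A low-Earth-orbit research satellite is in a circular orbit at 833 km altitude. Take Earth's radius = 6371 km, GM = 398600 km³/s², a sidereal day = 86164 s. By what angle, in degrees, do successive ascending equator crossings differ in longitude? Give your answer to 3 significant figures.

Semi-major axis a = 6371 + 833 = 7204 km. Period T = 2π√(a³/μ) = 2π√(7204³/398600) = 6085.2 s = 101.42 min.
During one orbit Earth rotates (6085.2 / 86164) × 360° = 25.42°.

25.4°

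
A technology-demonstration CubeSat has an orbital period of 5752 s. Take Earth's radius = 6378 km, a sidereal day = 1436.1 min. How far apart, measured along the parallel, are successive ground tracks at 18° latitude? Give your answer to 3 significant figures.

2540 km

Node shift per orbit = (5752.0/86166) × 360° = 24.03°.
Equatorial spacing = 24.03 × 111.3 km/° = 2675 km.
At 18° latitude, spacing = 2675 × cos(18°) = 2544 km.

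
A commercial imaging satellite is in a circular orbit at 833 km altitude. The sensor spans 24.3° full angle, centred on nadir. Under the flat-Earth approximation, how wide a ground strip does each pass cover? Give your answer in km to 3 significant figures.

359 km

Half-angle = 24.3°/2 = 12.15°.
Swath width ≈ 2h·tan(θ/2) = 2 × 833 × tan(12.15°) = 358.7 km.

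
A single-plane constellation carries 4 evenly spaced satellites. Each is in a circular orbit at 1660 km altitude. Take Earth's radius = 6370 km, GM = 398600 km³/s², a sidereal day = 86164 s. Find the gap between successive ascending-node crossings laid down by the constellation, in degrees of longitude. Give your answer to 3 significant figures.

Semi-major axis a = 6370 + 1660 = 8030 km. Period T = 2π√(a³/μ) = 2π√(8030³/398600) = 7161.2 s = 119.35 min.
Single-satellite node shift = (7161.2/86164) × 360° = 29.92°.
With 4 satellites evenly phased, successive equator crossings are 29.92/4 = 7.480° apart.

7.48°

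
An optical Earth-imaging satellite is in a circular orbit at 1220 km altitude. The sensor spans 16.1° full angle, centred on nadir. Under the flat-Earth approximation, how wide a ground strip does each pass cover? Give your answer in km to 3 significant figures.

345 km

Half-angle = 16.1°/2 = 8.05°.
Swath width ≈ 2h·tan(θ/2) = 2 × 1220 × tan(8.05°) = 345.1 km.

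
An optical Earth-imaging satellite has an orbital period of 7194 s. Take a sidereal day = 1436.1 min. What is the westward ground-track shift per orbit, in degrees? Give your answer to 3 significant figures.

During one orbit Earth rotates (7194.0 / 86166) × 360° = 30.06°.

30.1°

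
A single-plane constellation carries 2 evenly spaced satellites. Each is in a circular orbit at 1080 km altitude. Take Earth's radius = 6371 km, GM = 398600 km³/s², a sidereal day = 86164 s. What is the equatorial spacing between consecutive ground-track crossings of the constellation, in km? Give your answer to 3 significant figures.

1490 km

Semi-major axis a = 6371 + 1080 = 7451 km. Period T = 2π√(a³/μ) = 2π√(7451³/398600) = 6400.8 s = 106.68 min.
Single-satellite node shift = (6400.8/86164) × 360° = 26.74°.
With 2 satellites evenly phased, successive equator crossings are 26.74/2 = 13.371° apart.
That is 13.371 × 111.2 = 1487 km at the equator.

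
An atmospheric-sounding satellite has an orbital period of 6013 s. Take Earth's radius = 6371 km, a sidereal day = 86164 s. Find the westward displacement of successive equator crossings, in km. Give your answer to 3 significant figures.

During one orbit Earth rotates (6013.0 / 86164) × 360° = 25.12°.
At the equator that is 25.12° × (2π·6371/360) km/° = 25.12 × 111.2 = 2794 km.

2790 km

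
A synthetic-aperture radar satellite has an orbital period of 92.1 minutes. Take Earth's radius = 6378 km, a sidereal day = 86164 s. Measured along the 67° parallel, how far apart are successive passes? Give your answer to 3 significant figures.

1000 km

T = 92.1 min = 5526.0 s.
Node shift per orbit = (5526.0/86164) × 360° = 23.09°.
Equatorial spacing = 23.09 × 111.3 km/° = 2570 km.
At 67° latitude, spacing = 2570 × cos(67°) = 1004 km.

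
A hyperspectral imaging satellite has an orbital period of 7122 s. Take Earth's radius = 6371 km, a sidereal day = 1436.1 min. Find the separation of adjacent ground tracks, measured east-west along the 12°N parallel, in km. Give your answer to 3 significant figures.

3240 km

Node shift per orbit = (7122.0/86166) × 360° = 29.76°.
Equatorial spacing = 29.76 × 111.2 km/° = 3309 km.
At 12° latitude, spacing = 3309 × cos(12°) = 3236 km.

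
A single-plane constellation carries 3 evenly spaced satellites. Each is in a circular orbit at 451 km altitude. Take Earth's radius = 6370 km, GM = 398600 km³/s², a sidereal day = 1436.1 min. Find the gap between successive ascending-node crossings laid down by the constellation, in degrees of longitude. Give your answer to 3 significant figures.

7.81°

Semi-major axis a = 6370 + 451 = 6821 km. Period T = 2π√(a³/μ) = 2π√(6821³/398600) = 5606.4 s = 93.44 min.
Single-satellite node shift = (5606.4/86166) × 360° = 23.42°.
With 3 satellites evenly phased, successive equator crossings are 23.42/3 = 7.808° apart.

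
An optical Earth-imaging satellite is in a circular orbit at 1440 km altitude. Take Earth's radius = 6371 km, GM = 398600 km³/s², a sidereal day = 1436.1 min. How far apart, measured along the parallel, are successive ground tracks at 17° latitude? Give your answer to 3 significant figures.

Semi-major axis a = 6371 + 1440 = 7811 km. Period T = 2π√(a³/μ) = 2π√(7811³/398600) = 6870.2 s = 114.50 min.
Node shift per orbit = (6870.2/86166) × 360° = 28.70°.
Equatorial spacing = 28.70 × 111.2 km/° = 3192 km.
At 17° latitude, spacing = 3192 × cos(17°) = 3052 km.

3050 km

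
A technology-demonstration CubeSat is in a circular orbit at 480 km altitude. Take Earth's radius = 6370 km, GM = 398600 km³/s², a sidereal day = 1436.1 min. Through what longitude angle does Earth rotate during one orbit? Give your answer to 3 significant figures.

Semi-major axis a = 6370 + 480 = 6850 km. Period T = 2π√(a³/μ) = 2π√(6850³/398600) = 5642.2 s = 94.04 min.
During one orbit Earth rotates (5642.2 / 86166) × 360° = 23.57°.

23.6°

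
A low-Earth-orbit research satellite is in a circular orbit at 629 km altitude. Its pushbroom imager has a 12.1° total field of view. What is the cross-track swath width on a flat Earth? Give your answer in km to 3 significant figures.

133 km

Half-angle = 12.1°/2 = 6.05°.
Swath width ≈ 2h·tan(θ/2) = 2 × 629 × tan(6.05°) = 133.3 km.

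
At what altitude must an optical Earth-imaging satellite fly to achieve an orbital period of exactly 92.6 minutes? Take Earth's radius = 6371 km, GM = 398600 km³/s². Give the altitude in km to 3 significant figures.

T = 92.6 min = 5556.0 s.
From T = 2π√(a³/μ): a = (μ T²/4π²)^(1/3) = (398600 × 5556.0² / 4π²)^(1/3) = 6780 km.
Altitude h = a − R = 6780 − 6371 = 409 km.

409 km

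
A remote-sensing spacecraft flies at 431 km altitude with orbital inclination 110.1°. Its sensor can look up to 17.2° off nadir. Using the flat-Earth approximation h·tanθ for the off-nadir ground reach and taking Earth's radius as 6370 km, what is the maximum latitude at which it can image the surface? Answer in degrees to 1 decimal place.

71.1°

Retrograde orbit: the ground track reaches ±(180° − i) = ±(180 − 110.1) = ±69.9°.
Sensor half-swath on the ground ≈ 431·tan(17.2°) = 133 km = 1.20° of latitude.
Maximum observable latitude ≈ 69.9 + 1.20 = 71.1°.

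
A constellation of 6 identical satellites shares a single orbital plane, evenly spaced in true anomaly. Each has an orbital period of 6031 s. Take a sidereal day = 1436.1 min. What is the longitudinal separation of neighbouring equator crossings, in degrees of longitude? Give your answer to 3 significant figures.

Single-satellite node shift = (6031.0/86166) × 360° = 25.20°.
With 6 satellites evenly phased, successive equator crossings are 25.20/6 = 4.200° apart.

4.20°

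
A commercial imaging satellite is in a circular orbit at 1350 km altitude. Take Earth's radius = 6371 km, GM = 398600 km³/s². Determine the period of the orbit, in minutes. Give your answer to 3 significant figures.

113 min

Semi-major axis a = 6371 + 1350 = 7721 km. Period T = 2π√(a³/μ) = 2π√(7721³/398600) = 6751.8 s = 112.53 min.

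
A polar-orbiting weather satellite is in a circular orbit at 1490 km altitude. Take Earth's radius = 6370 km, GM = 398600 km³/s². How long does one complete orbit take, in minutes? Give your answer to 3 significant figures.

Semi-major axis a = 6370 + 1490 = 7860 km. Period T = 2π√(a³/μ) = 2π√(7860³/398600) = 6935.0 s = 115.58 min.

116 min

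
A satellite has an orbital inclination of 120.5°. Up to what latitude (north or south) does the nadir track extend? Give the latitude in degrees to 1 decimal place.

59.5°

Retrograde orbit: the ground track reaches ±(180° − i) = ±(180 − 120.5) = ±59.5°.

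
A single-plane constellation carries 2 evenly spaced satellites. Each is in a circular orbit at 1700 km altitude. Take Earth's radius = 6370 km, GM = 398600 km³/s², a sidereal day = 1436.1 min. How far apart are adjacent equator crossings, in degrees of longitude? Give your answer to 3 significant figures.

Semi-major axis a = 6370 + 1700 = 8070 km. Period T = 2π√(a³/μ) = 2π√(8070³/398600) = 7214.8 s = 120.25 min.
Single-satellite node shift = (7214.8/86166) × 360° = 30.14°.
With 2 satellites evenly phased, successive equator crossings are 30.14/2 = 15.072° apart.

15.1°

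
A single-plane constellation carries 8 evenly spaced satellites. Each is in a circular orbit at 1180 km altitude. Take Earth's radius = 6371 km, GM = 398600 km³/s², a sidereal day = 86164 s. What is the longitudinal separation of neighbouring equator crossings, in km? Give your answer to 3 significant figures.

379 km

Semi-major axis a = 6371 + 1180 = 7551 km. Period T = 2π√(a³/μ) = 2π√(7551³/398600) = 6530.1 s = 108.83 min.
Single-satellite node shift = (6530.1/86164) × 360° = 27.28°.
With 8 satellites evenly phased, successive equator crossings are 27.28/8 = 3.410° apart.
That is 3.410 × 111.2 = 379 km at the equator.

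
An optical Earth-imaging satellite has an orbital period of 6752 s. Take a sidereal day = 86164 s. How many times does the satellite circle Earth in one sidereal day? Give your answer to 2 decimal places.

12.76

Orbits per sidereal day = 86164 / 6752.0 = 12.761.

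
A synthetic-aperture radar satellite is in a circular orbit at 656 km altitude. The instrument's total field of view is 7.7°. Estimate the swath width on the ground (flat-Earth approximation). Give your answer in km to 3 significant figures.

Half-angle = 7.7°/2 = 3.85°.
Swath width ≈ 2h·tan(θ/2) = 2 × 656 × tan(3.85°) = 88.3 km.

88.3 km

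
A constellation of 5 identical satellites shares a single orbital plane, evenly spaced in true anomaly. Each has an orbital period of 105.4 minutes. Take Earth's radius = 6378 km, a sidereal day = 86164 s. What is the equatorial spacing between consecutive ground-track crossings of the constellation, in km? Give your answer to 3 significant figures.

T = 105.4 min = 6324.0 s.
Single-satellite node shift = (6324.0/86164) × 360° = 26.42°.
With 5 satellites evenly phased, successive equator crossings are 26.42/5 = 5.284° apart.
That is 5.284 × 111.3 = 588 km at the equator.

588 km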